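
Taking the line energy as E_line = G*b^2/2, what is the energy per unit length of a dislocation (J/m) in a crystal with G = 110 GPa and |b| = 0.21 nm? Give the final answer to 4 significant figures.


E = G*b^2/2
b = 0.21 nm = 2.1e-10 m
G = 110 GPa = 1.1e+11 Pa
E = 0.5 * 1.1e+11 * (2.1e-10)^2
E = 2.426e-09 J/m


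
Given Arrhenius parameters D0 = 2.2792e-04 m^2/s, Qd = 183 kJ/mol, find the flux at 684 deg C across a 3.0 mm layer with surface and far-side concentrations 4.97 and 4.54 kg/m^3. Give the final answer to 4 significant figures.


Step 1: D = D0 * exp(-Qd/(R*T))
T = 684 + 273.15 = 957.15 K
D = 2.2792e-04 * exp(-183e3 / (8.314 * 957.15)) = 2.34717e-14 m^2/s
Step 2: J = D * (C1 - C2) / dx
J = 2.34717e-14 * (4.97 - 4.54) / 3e-03
J = 3.364e-12 kg/(m^2*s)


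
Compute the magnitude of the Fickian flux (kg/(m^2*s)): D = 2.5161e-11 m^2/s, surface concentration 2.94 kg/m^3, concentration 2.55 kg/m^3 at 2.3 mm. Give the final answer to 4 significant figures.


J = -D * (dC/dx) = D * (C1 - C2) / dx
J = 2.5161e-11 * (2.94 - 2.55) / 2.3e-03
J = 4.266e-09 kg/(m^2*s)


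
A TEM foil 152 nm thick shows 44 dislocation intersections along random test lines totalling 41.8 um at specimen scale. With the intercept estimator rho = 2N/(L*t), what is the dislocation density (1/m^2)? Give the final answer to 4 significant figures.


rho = 2N / (L * t)
L = 41.8 um = 4.18e-05 m, t = 152 nm = 1.52e-07 m
rho = 2 * 44 / (4.18e-05 * 1.52e-07)
rho = 1.385e+13 1/m^2


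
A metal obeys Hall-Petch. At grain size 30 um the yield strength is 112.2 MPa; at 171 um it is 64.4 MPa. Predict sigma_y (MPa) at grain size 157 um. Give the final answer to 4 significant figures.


sigma_y = sigma0 + k / sqrt(d)
1/sqrt(d1) = 1/sqrt(3e-05) = 182.574;  1/sqrt(d2) = 76.4719
k = (sigma1 - sigma2) / (1/sqrt(d1) - 1/sqrt(d2)) = (112.2 - 64.4) / (182.574 - 76.4719) = 0.450509 MPa*m^0.5
sigma0 = sigma1 - k/sqrt(d1) = 112.2 - 0.450509*182.574 = 29.9487 MPa
sigma_y(d3) = 29.9487 + 0.450509 / sqrt(1.57e-04) = 65.9 MPa


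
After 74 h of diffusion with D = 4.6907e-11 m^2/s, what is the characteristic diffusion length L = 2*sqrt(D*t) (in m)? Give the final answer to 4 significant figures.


t = 74 hr = 266400 s
Diffusion length = 2*sqrt(D*t)
= 2*sqrt(4.6907e-11 * 266400)
= 7.07e-03 m


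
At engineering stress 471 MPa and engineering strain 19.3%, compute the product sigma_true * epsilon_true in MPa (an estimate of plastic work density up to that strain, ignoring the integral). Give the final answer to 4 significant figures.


sigma_true = sigma_eng * (1 + epsilon_eng)
sigma_true = 471 * (1 + 0.193) = 561.903 MPa
epsilon_true = ln(1 + epsilon_eng)
epsilon_true = ln(1 + 0.193) = 0.176471
sigma_true * epsilon_true = 561.903 * 0.176471 = 99.16 MPa


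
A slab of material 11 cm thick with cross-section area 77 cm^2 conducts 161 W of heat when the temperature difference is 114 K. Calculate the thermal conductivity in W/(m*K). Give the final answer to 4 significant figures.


k = Q*L / (A*dT)
L = 0.11 m, A = 7.7e-03 m^2
k = 161 * 0.11 / (7.7e-03 * 114)
k = 20.18 W/(m*K)


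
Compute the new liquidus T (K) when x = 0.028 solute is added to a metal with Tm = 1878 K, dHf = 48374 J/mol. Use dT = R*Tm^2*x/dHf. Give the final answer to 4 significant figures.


dT = R*Tm^2*x / dHf
dT = 8.314 * 1878^2 * 0.028 / 48374
dT = 16.9726 K
T_new = 1878 - 16.9726 = 1861 K


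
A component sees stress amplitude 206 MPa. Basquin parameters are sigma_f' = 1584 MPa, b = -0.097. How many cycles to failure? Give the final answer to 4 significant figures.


sigma_a = sigma_f' * (2*Nf)^b
2*Nf = (sigma_a / sigma_f')^(1/b)
2*Nf = (206 / 1584)^(1/-0.097)
2*Nf = 1.35789e+09
Nf = 6.789e+08 cycles


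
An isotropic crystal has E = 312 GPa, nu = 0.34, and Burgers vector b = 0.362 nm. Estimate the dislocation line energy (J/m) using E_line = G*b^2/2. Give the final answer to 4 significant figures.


Step 1: G = E / (2*(1+nu))
G = 312 / (2*(1+0.34)) = 116.418 GPa = 1.16418e+11 Pa
Step 2: E_line = G*b^2/2
b = 0.362 nm = 3.62e-10 m
E_line = 0.5 * 1.16418e+11 * (3.62e-10)^2 = 7.628e-09 J/m


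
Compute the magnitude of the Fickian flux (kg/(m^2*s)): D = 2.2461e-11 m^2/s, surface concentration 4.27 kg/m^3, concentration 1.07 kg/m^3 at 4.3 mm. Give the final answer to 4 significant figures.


J = -D * (dC/dx) = D * (C1 - C2) / dx
J = 2.2461e-11 * (4.27 - 1.07) / 4.3e-03
J = 1.672e-08 kg/(m^2*s)


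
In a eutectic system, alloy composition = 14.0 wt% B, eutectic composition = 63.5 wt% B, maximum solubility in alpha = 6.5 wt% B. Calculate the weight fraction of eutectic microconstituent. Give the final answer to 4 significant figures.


f_primary = (C_e - C0) / (C_e - C_alpha_max)
f_primary = (63.5 - 14.0) / (63.5 - 6.5)
f_primary = 0.868421
f_eutectic = 1 - 0.868421 = 0.1316


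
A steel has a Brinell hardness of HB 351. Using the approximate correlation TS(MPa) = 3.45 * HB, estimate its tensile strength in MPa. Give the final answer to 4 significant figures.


TS (MPa) = 3.45 * HB
TS = 3.45 * 351
TS = 1211 MPa


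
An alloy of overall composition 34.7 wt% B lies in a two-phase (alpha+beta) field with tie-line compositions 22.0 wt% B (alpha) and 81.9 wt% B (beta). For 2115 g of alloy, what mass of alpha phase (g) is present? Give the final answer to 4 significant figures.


f_alpha = (C_beta - C0) / (C_beta - C_alpha)
f_alpha = (81.9 - 34.7) / (81.9 - 22.0) = 0.78798
m_alpha = f_alpha * m_total = 0.78798 * 2115 = 1667 g


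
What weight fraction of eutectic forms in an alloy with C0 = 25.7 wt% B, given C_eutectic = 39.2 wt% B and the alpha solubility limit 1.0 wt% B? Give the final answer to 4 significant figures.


f_primary = (C_e - C0) / (C_e - C_alpha_max)
f_primary = (39.2 - 25.7) / (39.2 - 1.0)
f_primary = 0.353403
f_eutectic = 1 - 0.353403 = 0.6466


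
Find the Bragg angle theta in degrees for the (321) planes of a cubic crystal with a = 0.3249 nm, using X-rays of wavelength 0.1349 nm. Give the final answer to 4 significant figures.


d = a / sqrt(h^2+k^2+l^2)
d = 0.3249 / sqrt(14) = 0.0868332 nm
lambda = 2*d*sin(theta)  =>  sin(theta) = lambda / (2*d)
sin(theta) = 0.1349 / (2 * 0.0868332) = 0.776777
theta = 50.97 deg


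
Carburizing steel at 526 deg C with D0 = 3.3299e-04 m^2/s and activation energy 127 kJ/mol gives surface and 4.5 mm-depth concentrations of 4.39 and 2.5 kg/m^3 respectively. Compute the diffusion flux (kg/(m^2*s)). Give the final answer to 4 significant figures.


Step 1: D = D0 * exp(-Qd/(R*T))
T = 526 + 273.15 = 799.15 K
D = 3.3299e-04 * exp(-127e3 / (8.314 * 799.15)) = 1.66365e-12 m^2/s
Step 2: J = D * (C1 - C2) / dx
J = 1.66365e-12 * (4.39 - 2.5) / 4.5e-03
J = 6.987e-10 kg/(m^2*s)


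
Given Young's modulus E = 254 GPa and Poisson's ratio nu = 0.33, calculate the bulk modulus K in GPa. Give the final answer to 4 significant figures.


K = E / (3*(1-2*nu))
K = 254 / (3*(1-2*0.33))
K = 249 GPa


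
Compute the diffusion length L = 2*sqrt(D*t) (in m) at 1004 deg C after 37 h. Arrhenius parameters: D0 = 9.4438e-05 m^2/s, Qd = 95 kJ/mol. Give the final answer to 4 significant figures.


Step 1: D = D0 * exp(-Qd/(R*T))
T = 1277.15 K
D = 9.4438e-05 * exp(-95e3 / (8.314 * 1277.15)) = 1.22904e-08 m^2/s
Step 2: L = 2*sqrt(D*t)
t = 37 h = 133200 s
L = 2*sqrt(1.22904e-08 * 133200) = 0.08092 m


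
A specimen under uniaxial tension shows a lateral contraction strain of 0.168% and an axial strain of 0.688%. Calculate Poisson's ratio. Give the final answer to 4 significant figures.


nu = -epsilon_lat / epsilon_axial
Lateral strain is contraction (negative), so using magnitudes:
nu = 0.168 / 0.688
nu = 0.2442


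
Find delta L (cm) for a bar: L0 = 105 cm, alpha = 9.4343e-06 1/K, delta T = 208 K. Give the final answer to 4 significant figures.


dL = L0 * alpha * dT
dL = 105 * 9.4343e-06 * 208
dL = 0.206 cm


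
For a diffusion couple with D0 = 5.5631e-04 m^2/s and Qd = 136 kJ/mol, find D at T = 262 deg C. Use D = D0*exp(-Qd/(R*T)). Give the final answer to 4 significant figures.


D = D0 * exp(-Qd / (R*T))
T = 535.15 K
D = 5.5631e-04 * exp(-136e3 / (8.314 * 535.15))
D = 2.953e-17 m^2/s


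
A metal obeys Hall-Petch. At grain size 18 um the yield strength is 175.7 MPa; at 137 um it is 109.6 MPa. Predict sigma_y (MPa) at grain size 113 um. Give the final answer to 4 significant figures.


sigma_y = sigma0 + k / sqrt(d)
1/sqrt(d1) = 1/sqrt(1.8e-05) = 235.702;  1/sqrt(d2) = 85.4358
k = (sigma1 - sigma2) / (1/sqrt(d1) - 1/sqrt(d2)) = (175.7 - 109.6) / (235.702 - 85.4358) = 0.439885 MPa*m^0.5
sigma0 = sigma1 - k/sqrt(d1) = 175.7 - 0.439885*235.702 = 72.0181 MPa
sigma_y(d3) = 72.0181 + 0.439885 / sqrt(1.13e-04) = 113.4 MPa


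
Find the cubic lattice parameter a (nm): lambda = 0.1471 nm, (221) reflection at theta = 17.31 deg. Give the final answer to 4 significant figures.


d = lambda / (2*sin(theta))
d = 0.1471 / (2*sin(17.31 deg))
d = 0.247192 nm
a = d * sqrt(h^2+k^2+l^2) = 0.247192 * sqrt(9)
a = 0.7416 nm


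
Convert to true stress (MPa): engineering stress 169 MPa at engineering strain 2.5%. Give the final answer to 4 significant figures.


sigma_true = sigma_eng * (1 + epsilon_eng)
sigma_true = 169 * (1 + 0.025)
sigma_true = 173.2 MPa


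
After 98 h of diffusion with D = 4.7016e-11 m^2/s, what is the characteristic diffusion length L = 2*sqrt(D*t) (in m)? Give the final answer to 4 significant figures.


t = 98 hr = 352800 s
Diffusion length = 2*sqrt(D*t)
= 2*sqrt(4.7016e-11 * 352800)
= 8.145e-03 m


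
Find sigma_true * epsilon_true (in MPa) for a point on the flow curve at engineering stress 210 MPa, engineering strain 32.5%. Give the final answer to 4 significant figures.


sigma_true = sigma_eng * (1 + epsilon_eng)
sigma_true = 210 * (1 + 0.325) = 278.25 MPa
epsilon_true = ln(1 + epsilon_eng)
epsilon_true = ln(1 + 0.325) = 0.281412
sigma_true * epsilon_true = 278.25 * 0.281412 = 78.3 MPa


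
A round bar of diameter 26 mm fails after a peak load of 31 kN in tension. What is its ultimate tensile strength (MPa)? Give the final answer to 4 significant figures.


A0 = pi*(d/2)^2 = pi*(26/2)^2 = 530.929 mm^2
UTS = F_max / A0 = 31*1000 / 530.929
UTS = 58.39 MPa


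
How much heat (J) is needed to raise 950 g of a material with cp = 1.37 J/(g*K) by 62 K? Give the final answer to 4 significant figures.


Q = m * cp * dT
Q = 950 * 1.37 * 62
Q = 80690 J


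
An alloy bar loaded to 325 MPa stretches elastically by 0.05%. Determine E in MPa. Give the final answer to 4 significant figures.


E = sigma / epsilon
epsilon = 0.05% = 5e-04
E = 325 / 5e-04
E = 650000 MPa


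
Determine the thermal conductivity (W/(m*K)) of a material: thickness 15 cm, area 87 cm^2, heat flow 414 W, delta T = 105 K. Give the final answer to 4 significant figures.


k = Q*L / (A*dT)
L = 0.15 m, A = 8.7e-03 m^2
k = 414 * 0.15 / (8.7e-03 * 105)
k = 67.98 W/(m*K)


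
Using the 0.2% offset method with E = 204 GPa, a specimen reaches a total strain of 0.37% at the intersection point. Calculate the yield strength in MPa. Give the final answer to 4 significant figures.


Offset strain = 0.002
Elastic strain at yield = total_strain - offset = 3.7e-03 - 0.002 = 1.7e-03
sigma_y = E * elastic_strain = 204000 * 1.7e-03
sigma_y = 346.8 MPa


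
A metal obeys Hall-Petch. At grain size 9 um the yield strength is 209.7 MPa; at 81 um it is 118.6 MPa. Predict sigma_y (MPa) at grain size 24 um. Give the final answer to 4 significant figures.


sigma_y = sigma0 + k / sqrt(d)
1/sqrt(d1) = 1/sqrt(9e-06) = 333.333;  1/sqrt(d2) = 111.111
k = (sigma1 - sigma2) / (1/sqrt(d1) - 1/sqrt(d2)) = (209.7 - 118.6) / (333.333 - 111.111) = 0.40995 MPa*m^0.5
sigma0 = sigma1 - k/sqrt(d1) = 209.7 - 0.40995*333.333 = 73.05 MPa
sigma_y(d3) = 73.05 + 0.40995 / sqrt(2.4e-05) = 156.7 MPa


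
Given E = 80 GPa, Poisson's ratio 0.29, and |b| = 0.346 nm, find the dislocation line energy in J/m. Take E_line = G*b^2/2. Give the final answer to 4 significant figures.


Step 1: G = E / (2*(1+nu))
G = 80 / (2*(1+0.29)) = 31.0078 GPa = 3.10078e+10 Pa
Step 2: E_line = G*b^2/2
b = 0.346 nm = 3.46e-10 m
E_line = 0.5 * 3.10078e+10 * (3.46e-10)^2 = 1.856e-09 J/m


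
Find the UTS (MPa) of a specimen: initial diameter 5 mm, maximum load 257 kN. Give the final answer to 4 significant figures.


A0 = pi*(d/2)^2 = pi*(5/2)^2 = 19.635 mm^2
UTS = F_max / A0 = 257*1000 / 19.635
UTS = 13090 MPa


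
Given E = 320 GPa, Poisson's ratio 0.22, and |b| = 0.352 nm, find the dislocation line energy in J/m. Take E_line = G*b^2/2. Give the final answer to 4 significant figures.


Step 1: G = E / (2*(1+nu))
G = 320 / (2*(1+0.22)) = 131.148 GPa = 1.31148e+11 Pa
Step 2: E_line = G*b^2/2
b = 0.352 nm = 3.52e-10 m
E_line = 0.5 * 1.31148e+11 * (3.52e-10)^2 = 8.125e-09 J/m


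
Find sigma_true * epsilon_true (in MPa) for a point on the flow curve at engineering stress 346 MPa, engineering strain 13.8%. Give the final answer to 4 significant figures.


sigma_true = sigma_eng * (1 + epsilon_eng)
sigma_true = 346 * (1 + 0.138) = 393.748 MPa
epsilon_true = ln(1 + epsilon_eng)
epsilon_true = ln(1 + 0.138) = 0.129272
sigma_true * epsilon_true = 393.748 * 0.129272 = 50.9 MPa


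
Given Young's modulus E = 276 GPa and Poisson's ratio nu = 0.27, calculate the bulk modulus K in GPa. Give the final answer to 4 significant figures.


K = E / (3*(1-2*nu))
K = 276 / (3*(1-2*0.27))
K = 200 GPa


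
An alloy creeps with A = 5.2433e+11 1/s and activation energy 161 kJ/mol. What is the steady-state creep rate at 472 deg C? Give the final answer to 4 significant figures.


rate = A * exp(-Q / (R*T))
T = 472 + 273.15 = 745.15 K
rate = 5.2433e+11 * exp(-161e3 / (8.314 * 745.15))
rate = 2.711 1/s


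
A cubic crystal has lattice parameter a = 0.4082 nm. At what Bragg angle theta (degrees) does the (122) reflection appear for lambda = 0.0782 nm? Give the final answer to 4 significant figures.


d = a / sqrt(h^2+k^2+l^2)
d = 0.4082 / sqrt(9) = 0.136067 nm
lambda = 2*d*sin(theta)  =>  sin(theta) = lambda / (2*d)
sin(theta) = 0.0782 / (2 * 0.136067) = 0.287359
theta = 16.7 deg


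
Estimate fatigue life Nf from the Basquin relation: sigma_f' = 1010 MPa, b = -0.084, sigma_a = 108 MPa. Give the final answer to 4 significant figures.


sigma_a = sigma_f' * (2*Nf)^b
2*Nf = (sigma_a / sigma_f')^(1/b)
2*Nf = (108 / 1010)^(1/-0.084)
2*Nf = 3.61664e+11
Nf = 1.808e+11 cycles


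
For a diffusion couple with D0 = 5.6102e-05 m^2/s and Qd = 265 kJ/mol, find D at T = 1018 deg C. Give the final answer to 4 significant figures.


D = D0 * exp(-Qd / (R*T))
T = 1291.15 K
D = 5.6102e-05 * exp(-265e3 / (8.314 * 1291.15))
D = 1.066e-15 m^2/s


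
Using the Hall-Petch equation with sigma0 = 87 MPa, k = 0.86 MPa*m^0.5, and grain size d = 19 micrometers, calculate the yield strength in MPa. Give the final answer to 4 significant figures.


sigma_y = sigma0 + k / sqrt(d)
d = 19 um = 1.9e-05 m
sigma_y = 87 + 0.86 / sqrt(1.9e-05)
sigma_y = 284.3 MPa


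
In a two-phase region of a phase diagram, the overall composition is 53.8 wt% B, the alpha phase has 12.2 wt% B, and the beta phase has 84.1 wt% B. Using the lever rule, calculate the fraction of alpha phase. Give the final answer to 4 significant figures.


f_alpha = (C_beta - C0) / (C_beta - C_alpha)
f_alpha = (84.1 - 53.8) / (84.1 - 12.2)
f_alpha = 0.4214


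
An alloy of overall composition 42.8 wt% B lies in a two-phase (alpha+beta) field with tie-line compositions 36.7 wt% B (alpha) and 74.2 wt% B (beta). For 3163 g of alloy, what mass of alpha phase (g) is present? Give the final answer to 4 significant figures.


f_alpha = (C_beta - C0) / (C_beta - C_alpha)
f_alpha = (74.2 - 42.8) / (74.2 - 36.7) = 0.837333
m_alpha = f_alpha * m_total = 0.837333 * 3163 = 2648 g


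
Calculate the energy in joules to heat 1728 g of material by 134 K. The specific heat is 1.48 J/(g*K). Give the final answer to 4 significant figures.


Q = m * cp * dT
Q = 1728 * 1.48 * 134
Q = 342700 J


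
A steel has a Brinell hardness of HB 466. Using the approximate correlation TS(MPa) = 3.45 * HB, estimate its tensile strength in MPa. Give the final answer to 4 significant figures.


TS (MPa) = 3.45 * HB
TS = 3.45 * 466
TS = 1608 MPa


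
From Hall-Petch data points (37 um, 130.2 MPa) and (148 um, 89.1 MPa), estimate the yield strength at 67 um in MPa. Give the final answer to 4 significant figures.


sigma_y = sigma0 + k / sqrt(d)
1/sqrt(d1) = 1/sqrt(3.7e-05) = 164.399;  1/sqrt(d2) = 82.1995
k = (sigma1 - sigma2) / (1/sqrt(d1) - 1/sqrt(d2)) = (130.2 - 89.1) / (164.399 - 82.1995) = 0.500003 MPa*m^0.5
sigma0 = sigma1 - k/sqrt(d1) = 130.2 - 0.500003*164.399 = 48 MPa
sigma_y(d3) = 48 + 0.500003 / sqrt(6.7e-05) = 109.1 MPa


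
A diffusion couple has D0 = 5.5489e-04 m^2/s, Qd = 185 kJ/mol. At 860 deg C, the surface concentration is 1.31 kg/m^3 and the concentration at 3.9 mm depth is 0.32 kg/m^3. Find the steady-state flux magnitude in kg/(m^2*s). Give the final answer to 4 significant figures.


Step 1: D = D0 * exp(-Qd/(R*T))
T = 860 + 273.15 = 1133.15 K
D = 5.5489e-04 * exp(-185e3 / (8.314 * 1133.15)) = 1.64431e-12 m^2/s
Step 2: J = D * (C1 - C2) / dx
J = 1.64431e-12 * (1.31 - 0.32) / 3.9e-03
J = 4.174e-10 kg/(m^2*s)


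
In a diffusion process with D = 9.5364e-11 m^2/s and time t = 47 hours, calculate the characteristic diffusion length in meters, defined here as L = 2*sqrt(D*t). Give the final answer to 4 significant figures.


t = 47 hr = 169200 s
Diffusion length = 2*sqrt(D*t)
= 2*sqrt(9.5364e-11 * 169200)
= 8.034e-03 m


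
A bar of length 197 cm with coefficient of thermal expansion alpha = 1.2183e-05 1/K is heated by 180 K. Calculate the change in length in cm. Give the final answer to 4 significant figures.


dL = L0 * alpha * dT
dL = 197 * 1.2183e-05 * 180
dL = 0.432 cm


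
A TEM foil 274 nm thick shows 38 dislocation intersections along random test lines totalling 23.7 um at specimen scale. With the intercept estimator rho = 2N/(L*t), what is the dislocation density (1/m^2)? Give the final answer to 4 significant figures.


rho = 2N / (L * t)
L = 23.7 um = 2.37e-05 m, t = 274 nm = 2.74e-07 m
rho = 2 * 38 / (2.37e-05 * 2.74e-07)
rho = 1.17e+13 1/m^2


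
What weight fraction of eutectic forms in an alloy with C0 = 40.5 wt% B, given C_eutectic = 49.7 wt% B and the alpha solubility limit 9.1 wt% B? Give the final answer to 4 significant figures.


f_primary = (C_e - C0) / (C_e - C_alpha_max)
f_primary = (49.7 - 40.5) / (49.7 - 9.1)
f_primary = 0.226601
f_eutectic = 1 - 0.226601 = 0.7734


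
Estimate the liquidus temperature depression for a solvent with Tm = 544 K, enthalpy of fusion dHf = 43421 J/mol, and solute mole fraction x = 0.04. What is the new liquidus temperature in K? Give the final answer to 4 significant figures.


dT = R*Tm^2*x / dHf
dT = 8.314 * 544^2 * 0.04 / 43421
dT = 2.26656 K
T_new = 544 - 2.26656 = 541.7 K


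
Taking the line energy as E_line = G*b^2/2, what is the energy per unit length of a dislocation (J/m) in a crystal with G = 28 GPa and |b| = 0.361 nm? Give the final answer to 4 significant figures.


E = G*b^2/2
b = 0.361 nm = 3.61e-10 m
G = 28 GPa = 2.8e+10 Pa
E = 0.5 * 2.8e+10 * (3.61e-10)^2
E = 1.824e-09 J/m


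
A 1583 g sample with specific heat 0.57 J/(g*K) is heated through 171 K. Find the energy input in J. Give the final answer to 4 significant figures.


Q = m * cp * dT
Q = 1583 * 0.57 * 171
Q = 154300 J


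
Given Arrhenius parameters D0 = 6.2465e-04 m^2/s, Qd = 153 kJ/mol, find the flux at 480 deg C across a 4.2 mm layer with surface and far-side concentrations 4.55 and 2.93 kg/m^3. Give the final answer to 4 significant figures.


Step 1: D = D0 * exp(-Qd/(R*T))
T = 480 + 273.15 = 753.15 K
D = 6.2465e-04 * exp(-153e3 / (8.314 * 753.15)) = 1.52741e-14 m^2/s
Step 2: J = D * (C1 - C2) / dx
J = 1.52741e-14 * (4.55 - 2.93) / 4.2e-03
J = 5.891e-12 kg/(m^2*s)


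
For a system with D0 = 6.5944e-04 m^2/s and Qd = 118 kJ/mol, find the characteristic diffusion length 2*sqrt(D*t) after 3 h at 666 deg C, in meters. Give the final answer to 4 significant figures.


Step 1: D = D0 * exp(-Qd/(R*T))
T = 939.15 K
D = 6.5944e-04 * exp(-118e3 / (8.314 * 939.15)) = 1.80256e-10 m^2/s
Step 2: L = 2*sqrt(D*t)
t = 3 h = 10800 s
L = 2*sqrt(1.80256e-10 * 10800) = 2.791e-03 m


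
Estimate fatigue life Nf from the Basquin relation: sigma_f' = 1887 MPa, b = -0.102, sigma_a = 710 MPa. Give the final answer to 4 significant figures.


sigma_a = sigma_f' * (2*Nf)^b
2*Nf = (sigma_a / sigma_f')^(1/b)
2*Nf = (710 / 1887)^(1/-0.102)
2*Nf = 14517.7
Nf = 7259 cycles


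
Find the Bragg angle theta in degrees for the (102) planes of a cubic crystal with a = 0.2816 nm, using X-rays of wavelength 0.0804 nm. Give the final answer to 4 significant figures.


d = a / sqrt(h^2+k^2+l^2)
d = 0.2816 / sqrt(5) = 0.125935 nm
lambda = 2*d*sin(theta)  =>  sin(theta) = lambda / (2*d)
sin(theta) = 0.0804 / (2 * 0.125935) = 0.319211
theta = 18.62 deg


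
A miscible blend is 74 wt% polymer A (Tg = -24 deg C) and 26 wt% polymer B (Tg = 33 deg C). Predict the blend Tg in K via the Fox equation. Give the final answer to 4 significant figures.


1/Tg = w1/Tg1 + w2/Tg2 (in Kelvin)
Tg1 = 249.15 K, Tg2 = 306.15 K
1/Tg = 0.74/249.15 + 0.26/306.15
Tg = 261.8 K


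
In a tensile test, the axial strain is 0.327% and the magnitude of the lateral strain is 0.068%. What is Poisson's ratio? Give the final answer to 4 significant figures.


nu = -epsilon_lat / epsilon_axial
Lateral strain is contraction (negative), so using magnitudes:
nu = 0.068 / 0.327
nu = 0.208


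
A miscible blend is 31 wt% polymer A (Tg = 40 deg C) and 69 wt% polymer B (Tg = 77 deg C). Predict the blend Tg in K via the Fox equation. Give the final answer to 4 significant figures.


1/Tg = w1/Tg1 + w2/Tg2 (in Kelvin)
Tg1 = 313.15 K, Tg2 = 350.15 K
1/Tg = 0.31/313.15 + 0.69/350.15
Tg = 337.8 K


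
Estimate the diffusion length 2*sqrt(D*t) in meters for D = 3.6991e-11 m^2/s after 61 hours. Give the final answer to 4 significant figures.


t = 61 hr = 219600 s
Diffusion length = 2*sqrt(D*t)
= 2*sqrt(3.6991e-11 * 219600)
= 5.7e-03 m


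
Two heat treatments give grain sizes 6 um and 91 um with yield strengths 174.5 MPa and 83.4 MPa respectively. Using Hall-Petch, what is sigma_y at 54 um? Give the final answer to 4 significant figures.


sigma_y = sigma0 + k / sqrt(d)
1/sqrt(d1) = 1/sqrt(6e-06) = 408.248;  1/sqrt(d2) = 104.828
k = (sigma1 - sigma2) / (1/sqrt(d1) - 1/sqrt(d2)) = (174.5 - 83.4) / (408.248 - 104.828) = 0.300244 MPa*m^0.5
sigma0 = sigma1 - k/sqrt(d1) = 174.5 - 0.300244*408.248 = 51.9259 MPa
sigma_y(d3) = 51.9259 + 0.300244 / sqrt(5.4e-05) = 92.78 MPa


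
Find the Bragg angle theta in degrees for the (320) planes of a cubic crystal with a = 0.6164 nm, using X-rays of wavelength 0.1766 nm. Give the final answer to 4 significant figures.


d = a / sqrt(h^2+k^2+l^2)
d = 0.6164 / sqrt(13) = 0.170959 nm
lambda = 2*d*sin(theta)  =>  sin(theta) = lambda / (2*d)
sin(theta) = 0.1766 / (2 * 0.170959) = 0.516499
theta = 31.1 deg


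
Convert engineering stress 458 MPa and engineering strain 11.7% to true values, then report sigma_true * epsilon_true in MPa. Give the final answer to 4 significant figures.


sigma_true = sigma_eng * (1 + epsilon_eng)
sigma_true = 458 * (1 + 0.117) = 511.586 MPa
epsilon_true = ln(1 + epsilon_eng)
epsilon_true = ln(1 + 0.117) = 0.110647
sigma_true * epsilon_true = 511.586 * 0.110647 = 56.61 MPa


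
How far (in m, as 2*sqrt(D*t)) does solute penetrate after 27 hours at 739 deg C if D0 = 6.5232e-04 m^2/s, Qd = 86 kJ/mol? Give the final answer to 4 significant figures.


Step 1: D = D0 * exp(-Qd/(R*T))
T = 1012.15 K
D = 6.5232e-04 * exp(-86e3 / (8.314 * 1012.15)) = 2.37709e-08 m^2/s
Step 2: L = 2*sqrt(D*t)
t = 27 h = 97200 s
L = 2*sqrt(2.37709e-08 * 97200) = 0.09614 m


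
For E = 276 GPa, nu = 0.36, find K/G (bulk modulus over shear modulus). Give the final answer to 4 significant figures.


G = E / (2*(1+nu))
G = 276 / (2*(1+0.36)) = 101.471 GPa
K = E / (3*(1-2*nu))
K = 276 / (3*(1-2*0.36)) = 328.571 GPa
K/G = 328.571 / 101.471 = 3.238


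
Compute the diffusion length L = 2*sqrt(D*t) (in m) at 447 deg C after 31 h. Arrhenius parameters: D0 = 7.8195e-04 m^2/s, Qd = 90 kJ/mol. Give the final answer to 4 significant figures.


Step 1: D = D0 * exp(-Qd/(R*T))
T = 720.15 K
D = 7.8195e-04 * exp(-90e3 / (8.314 * 720.15)) = 2.31725e-10 m^2/s
Step 2: L = 2*sqrt(D*t)
t = 31 h = 111600 s
L = 2*sqrt(2.31725e-10 * 111600) = 0.01017 m


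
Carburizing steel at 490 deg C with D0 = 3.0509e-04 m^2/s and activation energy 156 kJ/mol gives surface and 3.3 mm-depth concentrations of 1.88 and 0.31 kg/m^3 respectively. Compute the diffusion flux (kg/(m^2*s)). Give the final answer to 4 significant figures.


Step 1: D = D0 * exp(-Qd/(R*T))
T = 490 + 273.15 = 763.15 K
D = 3.0509e-04 * exp(-156e3 / (8.314 * 763.15)) = 6.40399e-15 m^2/s
Step 2: J = D * (C1 - C2) / dx
J = 6.40399e-15 * (1.88 - 0.31) / 3.3e-03
J = 3.047e-12 kg/(m^2*s)


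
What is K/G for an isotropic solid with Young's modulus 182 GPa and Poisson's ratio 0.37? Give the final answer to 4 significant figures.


G = E / (2*(1+nu))
G = 182 / (2*(1+0.37)) = 66.4234 GPa
K = E / (3*(1-2*nu))
K = 182 / (3*(1-2*0.37)) = 233.333 GPa
K/G = 233.333 / 66.4234 = 3.513


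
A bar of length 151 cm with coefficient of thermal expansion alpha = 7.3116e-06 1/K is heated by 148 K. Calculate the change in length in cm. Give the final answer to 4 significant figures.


dL = L0 * alpha * dT
dL = 151 * 7.3116e-06 * 148
dL = 0.1634 cm


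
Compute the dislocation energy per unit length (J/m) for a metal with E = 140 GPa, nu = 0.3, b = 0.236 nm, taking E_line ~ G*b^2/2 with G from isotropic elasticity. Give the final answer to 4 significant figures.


Step 1: G = E / (2*(1+nu))
G = 140 / (2*(1+0.3)) = 53.8462 GPa = 5.38462e+10 Pa
Step 2: E_line = G*b^2/2
b = 0.236 nm = 2.36e-10 m
E_line = 0.5 * 5.38462e+10 * (2.36e-10)^2 = 1.5e-09 J/m


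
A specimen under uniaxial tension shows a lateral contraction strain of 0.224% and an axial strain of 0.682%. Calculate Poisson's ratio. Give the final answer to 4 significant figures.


nu = -epsilon_lat / epsilon_axial
Lateral strain is contraction (negative), so using magnitudes:
nu = 0.224 / 0.682
nu = 0.3284


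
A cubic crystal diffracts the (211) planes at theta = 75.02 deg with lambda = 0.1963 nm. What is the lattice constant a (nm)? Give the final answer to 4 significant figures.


d = lambda / (2*sin(theta))
d = 0.1963 / (2*sin(75.02 deg))
d = 0.101603 nm
a = d * sqrt(h^2+k^2+l^2) = 0.101603 * sqrt(6)
a = 0.2489 nm


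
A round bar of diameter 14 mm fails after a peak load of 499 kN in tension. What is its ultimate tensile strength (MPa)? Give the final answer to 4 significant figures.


A0 = pi*(d/2)^2 = pi*(14/2)^2 = 153.938 mm^2
UTS = F_max / A0 = 499*1000 / 153.938
UTS = 3242 MPa


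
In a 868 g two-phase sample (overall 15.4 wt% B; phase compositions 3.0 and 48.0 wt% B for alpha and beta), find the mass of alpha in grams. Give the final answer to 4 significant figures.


f_alpha = (C_beta - C0) / (C_beta - C_alpha)
f_alpha = (48.0 - 15.4) / (48.0 - 3.0) = 0.724444
m_alpha = f_alpha * m_total = 0.724444 * 868 = 628.8 g


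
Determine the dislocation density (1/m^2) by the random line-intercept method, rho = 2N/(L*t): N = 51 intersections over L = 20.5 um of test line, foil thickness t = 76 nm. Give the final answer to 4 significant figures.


rho = 2N / (L * t)
L = 20.5 um = 2.05e-05 m, t = 76 nm = 7.6e-08 m
rho = 2 * 51 / (2.05e-05 * 7.6e-08)
rho = 6.547e+13 1/m^2


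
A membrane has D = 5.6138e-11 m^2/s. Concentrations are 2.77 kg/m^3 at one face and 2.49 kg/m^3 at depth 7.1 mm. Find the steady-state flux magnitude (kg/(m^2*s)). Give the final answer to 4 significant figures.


J = -D * (dC/dx) = D * (C1 - C2) / dx
J = 5.6138e-11 * (2.77 - 2.49) / 7.1e-03
J = 2.214e-09 kg/(m^2*s)


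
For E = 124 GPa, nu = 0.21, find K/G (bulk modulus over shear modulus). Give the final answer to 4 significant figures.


G = E / (2*(1+nu))
G = 124 / (2*(1+0.21)) = 51.2397 GPa
K = E / (3*(1-2*nu))
K = 124 / (3*(1-2*0.21)) = 71.2644 GPa
K/G = 71.2644 / 51.2397 = 1.391


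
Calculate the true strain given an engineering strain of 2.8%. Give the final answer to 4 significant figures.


epsilon_true = ln(1 + epsilon_eng)
epsilon_true = ln(1 + 0.028)
epsilon_true = 0.02762


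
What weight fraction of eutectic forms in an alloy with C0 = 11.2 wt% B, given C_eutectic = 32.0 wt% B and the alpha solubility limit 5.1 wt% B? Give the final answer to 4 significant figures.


f_primary = (C_e - C0) / (C_e - C_alpha_max)
f_primary = (32.0 - 11.2) / (32.0 - 5.1)
f_primary = 0.773234
f_eutectic = 1 - 0.773234 = 0.2268


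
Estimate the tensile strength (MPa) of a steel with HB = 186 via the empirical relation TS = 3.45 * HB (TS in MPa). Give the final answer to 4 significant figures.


TS (MPa) = 3.45 * HB
TS = 3.45 * 186
TS = 641.7 MPa


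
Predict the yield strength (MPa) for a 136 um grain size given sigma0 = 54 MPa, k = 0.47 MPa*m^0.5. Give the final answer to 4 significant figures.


sigma_y = sigma0 + k / sqrt(d)
d = 136 um = 1.36e-04 m
sigma_y = 54 + 0.47 / sqrt(1.36e-04)
sigma_y = 94.3 MPa


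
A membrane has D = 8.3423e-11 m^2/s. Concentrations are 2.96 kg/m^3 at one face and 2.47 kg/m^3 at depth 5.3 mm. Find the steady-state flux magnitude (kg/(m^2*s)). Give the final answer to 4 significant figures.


J = -D * (dC/dx) = D * (C1 - C2) / dx
J = 8.3423e-11 * (2.96 - 2.47) / 5.3e-03
J = 7.713e-09 kg/(m^2*s)


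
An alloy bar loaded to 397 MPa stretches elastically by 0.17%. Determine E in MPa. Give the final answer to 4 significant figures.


E = sigma / epsilon
epsilon = 0.17% = 1.7e-03
E = 397 / 1.7e-03
E = 233500 MPa


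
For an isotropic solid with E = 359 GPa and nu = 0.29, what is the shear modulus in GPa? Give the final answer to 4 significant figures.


G = E / (2*(1+nu))
G = 359 / (2*(1+0.29))
G = 139.1 GPa


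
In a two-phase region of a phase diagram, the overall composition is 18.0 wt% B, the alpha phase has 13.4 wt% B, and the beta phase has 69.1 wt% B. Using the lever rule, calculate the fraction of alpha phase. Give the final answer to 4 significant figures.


f_alpha = (C_beta - C0) / (C_beta - C_alpha)
f_alpha = (69.1 - 18.0) / (69.1 - 13.4)
f_alpha = 0.9174


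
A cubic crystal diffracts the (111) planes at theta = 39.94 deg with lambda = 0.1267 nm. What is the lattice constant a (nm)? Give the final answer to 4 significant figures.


d = lambda / (2*sin(theta))
d = 0.1267 / (2*sin(39.94 deg))
d = 0.0986783 nm
a = d * sqrt(h^2+k^2+l^2) = 0.0986783 * sqrt(3)
a = 0.1709 nm


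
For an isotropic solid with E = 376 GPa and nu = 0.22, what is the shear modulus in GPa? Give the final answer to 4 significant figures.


G = E / (2*(1+nu))
G = 376 / (2*(1+0.22))
G = 154.1 GPa


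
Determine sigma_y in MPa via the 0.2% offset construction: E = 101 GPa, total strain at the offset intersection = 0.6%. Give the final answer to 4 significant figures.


Offset strain = 0.002
Elastic strain at yield = total_strain - offset = 6e-03 - 0.002 = 4e-03
sigma_y = E * elastic_strain = 101000 * 4e-03
sigma_y = 404 MPa


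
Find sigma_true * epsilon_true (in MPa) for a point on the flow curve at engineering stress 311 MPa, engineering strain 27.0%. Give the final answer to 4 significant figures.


sigma_true = sigma_eng * (1 + epsilon_eng)
sigma_true = 311 * (1 + 0.27) = 394.97 MPa
epsilon_true = ln(1 + epsilon_eng)
epsilon_true = ln(1 + 0.27) = 0.239017
sigma_true * epsilon_true = 394.97 * 0.239017 = 94.4 MPa


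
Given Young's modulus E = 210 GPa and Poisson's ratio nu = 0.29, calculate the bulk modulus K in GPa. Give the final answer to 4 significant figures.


K = E / (3*(1-2*nu))
K = 210 / (3*(1-2*0.29))
K = 166.7 GPa


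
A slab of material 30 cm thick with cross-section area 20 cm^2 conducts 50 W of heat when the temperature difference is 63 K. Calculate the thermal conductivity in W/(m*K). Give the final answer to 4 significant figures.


k = Q*L / (A*dT)
L = 0.3 m, A = 2e-03 m^2
k = 50 * 0.3 / (2e-03 * 63)
k = 119 W/(m*K)


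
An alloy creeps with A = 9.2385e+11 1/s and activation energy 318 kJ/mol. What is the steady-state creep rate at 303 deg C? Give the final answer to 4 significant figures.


rate = A * exp(-Q / (R*T))
T = 303 + 273.15 = 576.15 K
rate = 9.2385e+11 * exp(-318e3 / (8.314 * 576.15))
rate = 1.362e-17 1/s


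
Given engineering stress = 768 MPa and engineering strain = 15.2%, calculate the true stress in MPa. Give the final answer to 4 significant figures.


sigma_true = sigma_eng * (1 + epsilon_eng)
sigma_true = 768 * (1 + 0.152)
sigma_true = 884.7 MPa


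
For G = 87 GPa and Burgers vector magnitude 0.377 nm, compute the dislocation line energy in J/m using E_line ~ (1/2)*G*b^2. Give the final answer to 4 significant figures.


E = G*b^2/2
b = 0.377 nm = 3.77e-10 m
G = 87 GPa = 8.7e+10 Pa
E = 0.5 * 8.7e+10 * (3.77e-10)^2
E = 6.183e-09 J/m


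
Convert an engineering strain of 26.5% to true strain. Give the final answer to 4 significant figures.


epsilon_true = ln(1 + epsilon_eng)
epsilon_true = ln(1 + 0.265)
epsilon_true = 0.2351


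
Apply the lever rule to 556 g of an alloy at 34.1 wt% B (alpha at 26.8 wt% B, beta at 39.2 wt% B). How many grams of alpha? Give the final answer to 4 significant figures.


f_alpha = (C_beta - C0) / (C_beta - C_alpha)
f_alpha = (39.2 - 34.1) / (39.2 - 26.8) = 0.41129
m_alpha = f_alpha * m_total = 0.41129 * 556 = 228.7 g


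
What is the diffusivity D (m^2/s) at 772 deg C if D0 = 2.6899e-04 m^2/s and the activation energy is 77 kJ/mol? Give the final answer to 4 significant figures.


D = D0 * exp(-Qd / (R*T))
T = 1045.15 K
D = 2.6899e-04 * exp(-77e3 / (8.314 * 1045.15))
D = 3.813e-08 m^2/s


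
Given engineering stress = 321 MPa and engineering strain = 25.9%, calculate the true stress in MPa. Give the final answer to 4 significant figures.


sigma_true = sigma_eng * (1 + epsilon_eng)
sigma_true = 321 * (1 + 0.259)
sigma_true = 404.1 MPa


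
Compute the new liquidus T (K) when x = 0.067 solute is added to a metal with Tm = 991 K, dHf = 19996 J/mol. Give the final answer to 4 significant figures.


dT = R*Tm^2*x / dHf
dT = 8.314 * 991^2 * 0.067 / 19996
dT = 27.3583 K
T_new = 991 - 27.3583 = 963.6 K


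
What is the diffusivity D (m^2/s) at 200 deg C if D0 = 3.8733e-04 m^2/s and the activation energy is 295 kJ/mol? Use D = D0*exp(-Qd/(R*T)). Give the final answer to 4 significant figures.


D = D0 * exp(-Qd / (R*T))
T = 473.15 K
D = 3.8733e-04 * exp(-295e3 / (8.314 * 473.15))
D = 1.046e-36 m^2/s


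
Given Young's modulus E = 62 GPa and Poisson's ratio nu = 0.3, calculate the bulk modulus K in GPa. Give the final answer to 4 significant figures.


K = E / (3*(1-2*nu))
K = 62 / (3*(1-2*0.3))
K = 51.67 GPa


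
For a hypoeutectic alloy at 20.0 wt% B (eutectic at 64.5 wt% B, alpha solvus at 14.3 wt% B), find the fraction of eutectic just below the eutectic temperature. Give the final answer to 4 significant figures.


f_primary = (C_e - C0) / (C_e - C_alpha_max)
f_primary = (64.5 - 20.0) / (64.5 - 14.3)
f_primary = 0.886454
f_eutectic = 1 - 0.886454 = 0.1135


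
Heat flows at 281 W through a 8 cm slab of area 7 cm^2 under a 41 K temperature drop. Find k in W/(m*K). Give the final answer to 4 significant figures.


k = Q*L / (A*dT)
L = 0.08 m, A = 7e-04 m^2
k = 281 * 0.08 / (7e-04 * 41)
k = 783.3 W/(m*K)


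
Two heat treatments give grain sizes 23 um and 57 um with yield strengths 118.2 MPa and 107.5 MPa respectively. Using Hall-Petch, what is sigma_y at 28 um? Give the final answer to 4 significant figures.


sigma_y = sigma0 + k / sqrt(d)
1/sqrt(d1) = 1/sqrt(2.3e-05) = 208.514;  1/sqrt(d2) = 132.453
k = (sigma1 - sigma2) / (1/sqrt(d1) - 1/sqrt(d2)) = (118.2 - 107.5) / (208.514 - 132.453) = 0.140676 MPa*m^0.5
sigma0 = sigma1 - k/sqrt(d1) = 118.2 - 0.140676*208.514 = 88.867 MPa
sigma_y(d3) = 88.867 + 0.140676 / sqrt(2.8e-05) = 115.5 MPa


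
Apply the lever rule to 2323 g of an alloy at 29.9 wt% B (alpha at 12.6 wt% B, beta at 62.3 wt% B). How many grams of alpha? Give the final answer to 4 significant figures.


f_alpha = (C_beta - C0) / (C_beta - C_alpha)
f_alpha = (62.3 - 29.9) / (62.3 - 12.6) = 0.651911
m_alpha = f_alpha * m_total = 0.651911 * 2323 = 1514 g


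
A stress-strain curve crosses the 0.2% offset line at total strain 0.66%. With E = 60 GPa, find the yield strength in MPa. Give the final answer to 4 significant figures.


Offset strain = 0.002
Elastic strain at yield = total_strain - offset = 6.6e-03 - 0.002 = 4.6e-03
sigma_y = E * elastic_strain = 60000 * 4.6e-03
sigma_y = 276 MPa


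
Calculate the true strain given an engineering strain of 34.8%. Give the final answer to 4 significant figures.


epsilon_true = ln(1 + epsilon_eng)
epsilon_true = ln(1 + 0.348)
epsilon_true = 0.2986


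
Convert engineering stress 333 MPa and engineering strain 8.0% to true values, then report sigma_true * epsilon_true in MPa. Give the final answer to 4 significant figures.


sigma_true = sigma_eng * (1 + epsilon_eng)
sigma_true = 333 * (1 + 0.08) = 359.64 MPa
epsilon_true = ln(1 + epsilon_eng)
epsilon_true = ln(1 + 0.08) = 0.076961
sigma_true * epsilon_true = 359.64 * 0.076961 = 27.68 MPa


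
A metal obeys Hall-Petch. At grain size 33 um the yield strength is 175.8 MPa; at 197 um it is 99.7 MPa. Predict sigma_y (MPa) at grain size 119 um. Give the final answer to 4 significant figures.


sigma_y = sigma0 + k / sqrt(d)
1/sqrt(d1) = 1/sqrt(3.3e-05) = 174.078;  1/sqrt(d2) = 71.247
k = (sigma1 - sigma2) / (1/sqrt(d1) - 1/sqrt(d2)) = (175.8 - 99.7) / (174.078 - 71.247) = 0.740052 MPa*m^0.5
sigma0 = sigma1 - k/sqrt(d1) = 175.8 - 0.740052*174.078 = 46.9735 MPa
sigma_y(d3) = 46.9735 + 0.740052 / sqrt(1.19e-04) = 114.8 MPa


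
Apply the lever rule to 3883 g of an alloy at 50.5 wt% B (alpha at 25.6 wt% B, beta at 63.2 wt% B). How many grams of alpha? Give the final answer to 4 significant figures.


f_alpha = (C_beta - C0) / (C_beta - C_alpha)
f_alpha = (63.2 - 50.5) / (63.2 - 25.6) = 0.337766
m_alpha = f_alpha * m_total = 0.337766 * 3883 = 1312 g


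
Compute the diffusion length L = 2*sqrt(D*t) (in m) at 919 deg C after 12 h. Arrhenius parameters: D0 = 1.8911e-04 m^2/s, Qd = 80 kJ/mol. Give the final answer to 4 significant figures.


Step 1: D = D0 * exp(-Qd/(R*T))
T = 1192.15 K
D = 1.8911e-04 * exp(-80e3 / (8.314 * 1192.15)) = 5.90675e-08 m^2/s
Step 2: L = 2*sqrt(D*t)
t = 12 h = 43200 s
L = 2*sqrt(5.90675e-08 * 43200) = 0.101 m


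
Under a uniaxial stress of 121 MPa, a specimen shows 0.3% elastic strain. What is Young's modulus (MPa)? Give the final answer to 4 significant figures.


E = sigma / epsilon
epsilon = 0.3% = 3e-03
E = 121 / 3e-03
E = 40330 MPa


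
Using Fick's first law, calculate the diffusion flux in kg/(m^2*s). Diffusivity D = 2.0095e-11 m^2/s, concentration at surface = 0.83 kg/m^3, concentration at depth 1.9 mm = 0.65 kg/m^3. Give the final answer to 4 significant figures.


J = -D * (dC/dx) = D * (C1 - C2) / dx
J = 2.0095e-11 * (0.83 - 0.65) / 1.9e-03
J = 1.904e-09 kg/(m^2*s)


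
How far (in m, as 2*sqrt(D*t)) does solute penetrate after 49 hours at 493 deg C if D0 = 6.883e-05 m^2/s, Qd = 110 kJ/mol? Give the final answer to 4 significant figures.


Step 1: D = D0 * exp(-Qd/(R*T))
T = 766.15 K
D = 6.883e-05 * exp(-110e3 / (8.314 * 766.15)) = 2.1773e-12 m^2/s
Step 2: L = 2*sqrt(D*t)
t = 49 h = 176400 s
L = 2*sqrt(2.1773e-12 * 176400) = 1.239e-03 m


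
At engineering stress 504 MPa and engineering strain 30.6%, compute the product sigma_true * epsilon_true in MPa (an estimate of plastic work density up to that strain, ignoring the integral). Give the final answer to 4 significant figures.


sigma_true = sigma_eng * (1 + epsilon_eng)
sigma_true = 504 * (1 + 0.306) = 658.224 MPa
epsilon_true = ln(1 + epsilon_eng)
epsilon_true = ln(1 + 0.306) = 0.266969
sigma_true * epsilon_true = 658.224 * 0.266969 = 175.7 MPa
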